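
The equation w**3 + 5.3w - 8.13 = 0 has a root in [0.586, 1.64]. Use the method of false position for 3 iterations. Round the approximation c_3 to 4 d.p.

False-position update: c = (a·f(b) − b·f(a))/(f(b) − f(a)); replace the endpoint whose sign matches f(c).
f(0.586000) = -4.822970, f(1.640000) = 4.972944
step 1: c = 1.104932, f(c) = -0.924879 < 0 → new bracket [1.104932, 1.640000]
step 2: c = 1.188840, f(c) = -0.148916 < 0 → new bracket [1.188840, 1.640000]
step 3: c = 1.201957, f(c) = -0.023161 < 0 → new bracket [1.201957, 1.640000]

1.2020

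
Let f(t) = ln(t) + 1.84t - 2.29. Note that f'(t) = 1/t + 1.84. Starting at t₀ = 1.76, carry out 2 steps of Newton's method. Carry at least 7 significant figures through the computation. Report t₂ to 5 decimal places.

t_0 = 1.760000: f = 1.513714, f' = 2.408182 → t_1 = 1.760000 - (1.513714)/(2.408182) = 1.131429
t_1 = 1.131429: f = -0.084690, f' = 2.723838 → t_2 = 1.131429 - (-0.084690)/(2.723838) = 1.162521

1.16252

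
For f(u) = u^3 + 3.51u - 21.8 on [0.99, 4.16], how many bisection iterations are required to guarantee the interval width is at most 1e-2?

9

Initial width b − a = 4.16 − 0.99 = 3.170000.
After n steps the width is (b−a)/2^n; need (b−a)/2^n ≤ 1e-2.
So n ≥ log₂(3.170000/1e-2) = log₂(317.0000) ≈ 8.3083.
Hence n = 9.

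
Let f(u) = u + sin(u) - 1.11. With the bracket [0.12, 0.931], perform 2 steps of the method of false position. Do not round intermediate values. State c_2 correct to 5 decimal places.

0.57128

f(0.120000) = -0.870288, f(0.931000) = 0.623217
step 1: c = 0.592582, f(c) = 0.041086 > 0 → new bracket [0.120000, 0.592582]
step 2: c = 0.571277, f(c) = 0.001984 > 0 → new bracket [0.120000, 0.571277]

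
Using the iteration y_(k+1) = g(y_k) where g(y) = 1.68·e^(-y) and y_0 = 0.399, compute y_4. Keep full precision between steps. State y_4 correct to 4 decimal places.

0.6337

y_1 = g(0.399000) = 1.127264
y_2 = g(1.127264) = 0.544183
y_3 = g(0.544183) = 0.974931
y_4 = g(0.974931) = 0.633727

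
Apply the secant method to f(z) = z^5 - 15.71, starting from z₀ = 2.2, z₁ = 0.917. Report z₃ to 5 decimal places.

2.81201

Secant update: z_(k+1) = z_k − f(z_k)·(z_k − z_(k-1))/(f(z_k) − f(z_(k-1))).
f(z_0) = 35.826320, f(z_1) = -15.061595
z_2 = 0.917000 - (-15.061595)·(0.917000 - 2.200000)/(-15.061595 - (35.826320)) = 1.296737; f(z_2) = -12.043433
z_3 = 1.296737 - (-12.043433)·(1.296737 - 0.917000)/(-12.043433 - (-15.061595)) = 2.812010; f(z_3) = 160.116472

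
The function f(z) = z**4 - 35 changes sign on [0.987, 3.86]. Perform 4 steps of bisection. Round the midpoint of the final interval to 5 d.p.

2.51328

f(0.987000) = -34.050995, f(3.860000) = 186.998080 (opposite signs)
step 1: m = 2.423500, f(m) = -0.503733 < 0 → root in [2.423500, 3.860000]
step 2: m = 3.141750, f(m) = 62.428607 > 0 → root in [2.423500, 3.141750]
step 3: m = 2.782625, f(m) = 24.954078 > 0 → root in [2.423500, 2.782625]
step 4: m = 2.603063, f(m) = 10.913287 > 0 → root in [2.423500, 2.603063]
Midpoint of [2.423500, 2.603063] = 2.513281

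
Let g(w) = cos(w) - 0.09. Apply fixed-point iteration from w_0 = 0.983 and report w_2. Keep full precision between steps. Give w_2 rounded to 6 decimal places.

0.804033

w_1 = g(0.983000) = 0.464529
w_2 = g(0.464529) = 0.804033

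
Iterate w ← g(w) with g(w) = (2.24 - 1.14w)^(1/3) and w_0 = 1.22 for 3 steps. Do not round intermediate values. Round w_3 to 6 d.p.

w_1 = g(1.220000) = 0.946971
w_2 = g(0.946971) = 1.050854
w_3 = g(1.050854) = 1.013817

1.013817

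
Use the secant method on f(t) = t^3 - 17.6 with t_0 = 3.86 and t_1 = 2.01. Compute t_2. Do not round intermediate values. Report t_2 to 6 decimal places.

Secant update: t_(k+1) = t_k − f(t_k)·(t_k − t_(k-1))/(f(t_k) − f(t_(k-1))).
f(t_0) = 39.912456, f(t_1) = -9.479399
t_2 = 2.010000 - (-9.479399)·(2.010000 - 3.860000)/(-9.479399 - (39.912456)) = 2.365056; f(t_2) = -4.371079

2.365056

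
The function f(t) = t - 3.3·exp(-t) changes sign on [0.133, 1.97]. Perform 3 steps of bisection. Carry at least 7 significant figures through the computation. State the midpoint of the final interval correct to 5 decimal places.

1.16631

f(0.133000) = -2.756035, f(1.970000) = 1.509792 (opposite signs)
step 1: m = 1.051500, f(m) = -0.101564 < 0 → root in [1.051500, 1.970000]
step 2: m = 1.510750, f(m) = 0.782294 > 0 → root in [1.051500, 1.510750]
step 3: m = 1.281125, f(m) = 0.364634 > 0 → root in [1.051500, 1.281125]
Midpoint of [1.051500, 1.281125] = 1.166312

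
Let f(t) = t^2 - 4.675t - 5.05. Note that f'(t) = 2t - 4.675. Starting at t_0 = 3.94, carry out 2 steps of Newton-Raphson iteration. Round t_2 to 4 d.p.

t_0 = 3.940000: f = -7.945900, f' = 3.205000 → t_1 = 3.940000 - (-7.945900)/(3.205000) = 6.419220
t_1 = 6.419220: f = 6.146532, f' = 8.163440 → t_2 = 6.419220 - (6.146532)/(8.163440) = 5.666286

5.6663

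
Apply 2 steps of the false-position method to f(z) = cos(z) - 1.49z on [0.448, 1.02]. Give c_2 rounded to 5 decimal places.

f(0.448000) = 0.233795, f(1.020000) = -0.996434
step 1: c = 0.556704, f(c) = 0.019512 > 0 → new bracket [0.556704, 1.020000]
step 2: c = 0.565602, f(c) = 0.001519 > 0 → new bracket [0.565602, 1.020000]

0.56560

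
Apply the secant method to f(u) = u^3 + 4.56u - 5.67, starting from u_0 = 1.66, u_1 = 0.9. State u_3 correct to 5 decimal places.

f(u_0) = 6.473896, f(u_1) = -0.837000
u_2 = 0.900000 - (-0.837000)·(0.900000 - 1.660000)/(-0.837000 - (6.473896)) = 0.987010; f(u_2) = -0.207701
u_3 = 0.987010 - (-0.207701)·(0.987010 - 0.900000)/(-0.207701 - (-0.837000)) = 1.015728; f(u_3) = 0.009647

1.01573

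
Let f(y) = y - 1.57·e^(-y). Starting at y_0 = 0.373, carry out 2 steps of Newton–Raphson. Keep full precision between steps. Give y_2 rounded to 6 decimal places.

0.744972

f'(y) = 1 + 1.57·e^(-y)
y_0 = 0.373000: f = -0.708204, f' = 2.081204 → y_1 = 0.373000 - (-0.708204)/(2.081204) = 0.713286
y_1 = 0.713286: f = -0.056063, f' = 1.769349 → y_2 = 0.713286 - (-0.056063)/(1.769349) = 0.744972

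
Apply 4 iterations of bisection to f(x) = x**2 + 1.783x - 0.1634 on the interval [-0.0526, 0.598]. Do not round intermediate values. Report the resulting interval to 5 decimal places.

[0.06939, 0.11005]

f(-0.052600) = -0.254419, f(0.598000) = 1.260438 (opposite signs)
step 1: m = 0.272700, f(m) = 0.397189 > 0 → root in [-0.052600, 0.272700]
step 2: m = 0.110050, f(m) = 0.044930 > 0 → root in [-0.052600, 0.110050]
step 3: m = 0.028725, f(m) = -0.111358 < 0 → root in [0.028725, 0.110050]
step 4: m = 0.069387, f(m) = -0.034867 < 0 → root in [0.069387, 0.110050]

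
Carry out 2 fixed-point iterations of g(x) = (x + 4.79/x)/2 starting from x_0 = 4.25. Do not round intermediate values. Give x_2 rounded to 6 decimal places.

x_1 = g(4.250000) = 2.688529
x_2 = g(2.688529) = 2.235086

2.235086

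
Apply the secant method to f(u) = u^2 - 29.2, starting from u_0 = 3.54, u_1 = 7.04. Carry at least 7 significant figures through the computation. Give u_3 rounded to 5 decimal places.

Secant update: u_(k+1) = u_k − f(u_k)·(u_k − u_(k-1))/(f(u_k) − f(u_(k-1))).
f(u_0) = -16.668400, f(u_1) = 20.361600
u_2 = 7.040000 - (20.361600)·(7.040000 - 3.540000)/(20.361600 - (-16.668400)) = 5.115463; f(u_2) = -3.032037
u_3 = 5.115463 - (-3.032037)·(5.115463 - 7.040000)/(-3.032037 - (20.361600)) = 5.364901; f(u_3) = -0.417834

5.36490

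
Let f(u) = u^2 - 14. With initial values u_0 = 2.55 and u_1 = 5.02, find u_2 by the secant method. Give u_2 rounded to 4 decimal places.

3.5404

f(u_0) = -7.497500, f(u_1) = 11.200400
u_2 = 5.020000 - (11.200400)·(5.020000 - 2.550000)/(11.200400 - (-7.497500)) = 3.540423; f(u_2) = -1.465407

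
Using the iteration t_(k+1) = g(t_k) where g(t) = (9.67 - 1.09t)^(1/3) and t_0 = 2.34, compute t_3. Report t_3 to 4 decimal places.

t_1 = g(2.340000) = 1.923746
t_2 = g(1.923746) = 1.963774
t_3 = g(1.963774) = 1.959996

1.9600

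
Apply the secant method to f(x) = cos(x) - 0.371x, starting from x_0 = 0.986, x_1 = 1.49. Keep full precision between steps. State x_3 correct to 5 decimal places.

1.13552

f(x_0) = 0.186224, f(x_1) = -0.472082
x_2 = 1.490000 - (-0.472082)·(1.490000 - 0.986000)/(-0.472082 - (0.186224)) = 1.128573; f(x_2) = 0.009249
x_3 = 1.128573 - (0.009249)·(1.128573 - 1.490000)/(0.009249 - (-0.472082)) = 1.135518; f(x_3) = 0.000385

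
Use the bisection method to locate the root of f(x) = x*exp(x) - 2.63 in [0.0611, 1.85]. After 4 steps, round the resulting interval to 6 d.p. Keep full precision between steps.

[0.955550, 1.067356]

f(0.061100) = -2.565050, f(1.850000) = 9.135666 (opposite signs)
step 1: m = 0.955550, f(m) = -0.145474 < 0 → root in [0.955550, 1.850000]
step 2: m = 1.402775, f(m) = 3.074341 > 0 → root in [0.955550, 1.402775]
step 3: m = 1.179163, f(m) = 1.204224 > 0 → root in [0.955550, 1.179163]
step 4: m = 1.067356, f(m) = 0.473533 > 0 → root in [0.955550, 1.067356]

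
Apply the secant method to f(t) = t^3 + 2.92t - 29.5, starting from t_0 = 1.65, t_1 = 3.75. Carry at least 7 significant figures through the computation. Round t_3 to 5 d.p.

2.68167

f(t_0) = -20.189875, f(t_1) = 34.184375
t_2 = 3.750000 - (34.184375)·(3.750000 - 1.650000)/(34.184375 - (-20.189875)) = 2.429758; f(t_2) = -8.060493
t_3 = 2.429758 - (-8.060493)·(2.429758 - 3.750000)/(-8.060493 - (34.184375)) = 2.681665; f(t_3) = -2.384801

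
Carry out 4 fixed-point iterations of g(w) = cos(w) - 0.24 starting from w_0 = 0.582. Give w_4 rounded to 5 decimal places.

w_1 = g(0.582000) = 0.595365
w_2 = g(0.595365) = 0.587944
w_3 = g(0.587944) = 0.592083
w_4 = g(0.592083) = 0.589780

0.58978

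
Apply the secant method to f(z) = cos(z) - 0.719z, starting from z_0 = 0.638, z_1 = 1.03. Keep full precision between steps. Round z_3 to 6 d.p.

Secant update: z_(k+1) = z_k − f(z_k)·(z_k − z_(k-1))/(f(z_k) − f(z_(k-1))).
f(z_0) = 0.344567, f(z_1) = -0.225751
z_2 = 1.030000 - (-0.225751)·(1.030000 - 0.638000)/(-0.225751 - (0.344567)) = 0.874833; f(z_2) = 0.012120
z_3 = 0.874833 - (0.012120)·(0.874833 - 1.030000)/(0.012120 - (-0.225751)) = 0.882739; f(z_3) = 0.000348

0.882739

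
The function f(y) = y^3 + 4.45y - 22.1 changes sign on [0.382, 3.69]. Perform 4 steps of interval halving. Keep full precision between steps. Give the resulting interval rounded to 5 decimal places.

f(0.382000) = -20.344357, f(3.690000) = 44.563909 (opposite signs)
step 1: m = 2.036000, f(m) = -4.599977 < 0 → root in [2.036000, 3.690000]
step 2: m = 2.863000, f(m) = 14.107700 > 0 → root in [2.036000, 2.863000]
step 3: m = 2.449500, f(m) = 3.497398 > 0 → root in [2.036000, 2.449500]
step 4: m = 2.242750, f(m) = -0.838892 < 0 → root in [2.242750, 2.449500]

[2.24275, 2.44950]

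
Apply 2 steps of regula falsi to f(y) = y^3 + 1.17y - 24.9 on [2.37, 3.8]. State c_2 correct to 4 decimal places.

2.7509

False-position update: c = (a·f(b) − b·f(a))/(f(b) − f(a)); replace the endpoint whose sign matches f(c).
f(2.370000) = -8.815047, f(3.800000) = 34.418000
step 1: c = 2.661571, f(c) = -2.931491 < 0 → new bracket [2.661571, 3.800000]
step 2: c = 2.750924, f(c) = -0.863563 < 0 → new bracket [2.750924, 3.800000]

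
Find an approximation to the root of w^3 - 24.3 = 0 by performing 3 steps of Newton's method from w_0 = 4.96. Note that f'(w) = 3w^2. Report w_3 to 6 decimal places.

w_0 = 4.960000: f = 97.723936, f' = 73.804800 → w_1 = 4.960000 - (97.723936)/(73.804800) = 3.635914
w_1 = 3.635914: f = 23.766295, f' = 39.659602 → w_2 = 3.635914 - (23.766295)/(39.659602) = 3.036657
w_2 = 3.036657: f = 3.701869, f' = 27.663849 → w_3 = 3.036657 - (3.701869)/(27.663849) = 2.902840

2.902840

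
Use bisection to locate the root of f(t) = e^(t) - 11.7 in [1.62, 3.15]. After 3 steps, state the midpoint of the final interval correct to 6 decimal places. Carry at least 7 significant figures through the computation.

f(1.620000) = -6.646910, f(3.150000) = 11.636065 (opposite signs)
step 1: m = 2.385000, f(m) = -0.840937 < 0 → root in [2.385000, 3.150000]
step 2: m = 2.767500, f(m) = 4.218787 > 0 → root in [2.385000, 2.767500]
step 3: m = 2.576250, f(m) = 1.447742 > 0 → root in [2.385000, 2.576250]
Midpoint of [2.385000, 2.576250] = 2.480625

2.480625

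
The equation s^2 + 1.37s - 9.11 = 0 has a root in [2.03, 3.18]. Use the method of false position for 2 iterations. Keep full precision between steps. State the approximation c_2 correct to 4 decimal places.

2.4051

f(2.030000) = -2.208000, f(3.180000) = 5.359000
step 1: c = 2.365562, f(c) = -0.273295 < 0 → new bracket [2.365562, 3.180000]
step 2: c = 2.405081, f(c) = -0.030624 < 0 → new bracket [2.405081, 3.180000]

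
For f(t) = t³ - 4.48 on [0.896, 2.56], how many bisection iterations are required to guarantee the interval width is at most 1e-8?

28

Initial width b − a = 2.56 − 0.896 = 1.664000.
After n steps the width is (b−a)/2^n; need (b−a)/2^n ≤ 1e-8.
So n ≥ log₂(1.664000/1e-8) = log₂(166400000.0000) ≈ 27.3101.
Hence n = 28.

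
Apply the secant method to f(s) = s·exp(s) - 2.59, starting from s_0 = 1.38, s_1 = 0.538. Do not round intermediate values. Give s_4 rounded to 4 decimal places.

Secant update: s_(k+1) = s_k − f(s_k)·(s_k − s_(k-1))/(f(s_k) − f(s_(k-1))).
f(s_0) = 2.895364, f(s_1) = -1.668633
s_2 = 0.538000 - (-1.668633)·(0.538000 - 1.380000)/(-1.668633 - (2.895364)) = 0.845842; f(s_2) = -0.619241
s_3 = 0.845842 - (-0.619241)·(0.845842 - 0.538000)/(-0.619241 - (-1.668633)) = 1.027498; f(s_3) = 0.280896
s_4 = 1.027498 - (0.280896)·(1.027498 - 0.845842)/(0.280896 - (-0.619241)) = 0.970810; f(s_4) = -0.026980

0.9708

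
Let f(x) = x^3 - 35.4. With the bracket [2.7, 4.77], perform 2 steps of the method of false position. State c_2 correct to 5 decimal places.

f(2.700000) = -15.717000, f(4.770000) = 73.131333
step 1: c = 3.066177, f(c) = -6.573525 < 0 → new bracket [3.066177, 4.770000]
step 2: c = 3.206697, f(c) = -2.425847 < 0 → new bracket [3.206697, 4.770000]

3.20670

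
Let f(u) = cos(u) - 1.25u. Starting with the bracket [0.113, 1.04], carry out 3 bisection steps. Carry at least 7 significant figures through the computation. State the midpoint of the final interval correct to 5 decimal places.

0.63444

f(0.113000) = 0.852372, f(1.040000) = -0.793780 (opposite signs)
step 1: m = 0.576500, f(m) = 0.117751 > 0 → root in [0.576500, 1.040000]
step 2: m = 0.808250, f(m) = -0.319548 < 0 → root in [0.576500, 0.808250]
step 3: m = 0.692375, f(m) = -0.095737 < 0 → root in [0.576500, 0.692375]
Midpoint of [0.576500, 0.692375] = 0.634437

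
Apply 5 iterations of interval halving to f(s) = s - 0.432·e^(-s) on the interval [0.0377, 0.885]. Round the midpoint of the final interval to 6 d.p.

0.315720

f(0.037700) = -0.378317, f(0.885000) = 0.706707 (opposite signs)
step 1: m = 0.461350, f(m) = 0.189003 > 0 → root in [0.037700, 0.461350]
step 2: m = 0.249525, f(m) = -0.087077 < 0 → root in [0.249525, 0.461350]
step 3: m = 0.355437, f(m) = 0.052663 > 0 → root in [0.249525, 0.355437]
step 4: m = 0.302481, f(m) = -0.016759 < 0 → root in [0.302481, 0.355437]
step 5: m = 0.328959, f(m) = 0.018061 > 0 → root in [0.302481, 0.328959]
Midpoint of [0.302481, 0.328959] = 0.315720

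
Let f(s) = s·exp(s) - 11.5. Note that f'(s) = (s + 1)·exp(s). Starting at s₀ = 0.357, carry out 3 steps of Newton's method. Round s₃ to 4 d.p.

Newton update: s ← s − f(s)/f'(s).
s_0 = 0.357000: f = -10.989834, f' = 1.939202 → s_1 = 0.357000 - (-10.989834)/(1.939202) = 6.024195
s_1 = 6.024195: f = 2478.353006, f' = 2903.161834 → s_2 = 6.024195 - (2478.353006)/(2903.161834) = 5.170521
s_2 = 5.170521: f = 898.545747, f' = 1086.052320 → s_3 = 5.170521 - (898.545747)/(1086.052320) = 4.343171

4.3432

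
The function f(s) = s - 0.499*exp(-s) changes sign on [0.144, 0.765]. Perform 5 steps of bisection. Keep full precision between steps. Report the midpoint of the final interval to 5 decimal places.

f(0.144000) = -0.288078, f(0.765000) = 0.532798 (opposite signs)
step 1: m = 0.454500, f(m) = 0.137752 > 0 → root in [0.144000, 0.454500]
step 2: m = 0.299250, f(m) = -0.070696 < 0 → root in [0.299250, 0.454500]
step 3: m = 0.376875, f(m) = 0.034560 > 0 → root in [0.299250, 0.376875]
step 4: m = 0.338063, f(m) = -0.017800 < 0 → root in [0.338063, 0.376875]
step 5: m = 0.357469, f(m) = 0.008446 > 0 → root in [0.338063, 0.357469]
Midpoint of [0.338063, 0.357469] = 0.347766

0.34777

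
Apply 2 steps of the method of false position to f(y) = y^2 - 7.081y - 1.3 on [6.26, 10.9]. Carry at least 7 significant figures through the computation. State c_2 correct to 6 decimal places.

7.137406

False-position update: c = (a·f(b) − b·f(a))/(f(b) − f(a)); replace the endpoint whose sign matches f(c).
f(6.260000) = -6.439460, f(10.900000) = 40.327100
step 1: c = 6.898899, f(c) = -2.556298 < 0 → new bracket [6.898899, 10.900000]
step 2: c = 7.137406, f(c) = -0.897407 < 0 → new bracket [7.137406, 10.900000]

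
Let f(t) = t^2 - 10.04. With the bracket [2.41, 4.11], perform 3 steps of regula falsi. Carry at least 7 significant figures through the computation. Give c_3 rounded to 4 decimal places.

f(2.410000) = -4.231900, f(4.110000) = 6.852100
step 1: c = 3.059064, f(c) = -0.682125 < 0 → new bracket [3.059064, 4.110000]
step 2: c = 3.154213, f(c) = -0.090942 < 0 → new bracket [3.154213, 4.110000]
step 3: c = 3.166732, f(c) = -0.011809 < 0 → new bracket [3.166732, 4.110000]

3.1667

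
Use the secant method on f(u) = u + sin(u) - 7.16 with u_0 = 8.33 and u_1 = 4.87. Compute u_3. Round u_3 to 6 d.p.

6.719511

f(u_0) = 2.058827, f(u_1) = -3.277605
u_2 = 4.870000 - (-3.277605)·(4.870000 - 8.330000)/(-3.277605 - (2.058827)) = 6.995112; f(u_2) = 0.488405
u_3 = 6.995112 - (0.488405)·(6.995112 - 4.870000)/(0.488405 - (-3.277605)) = 6.719511; f(u_3) = -0.017877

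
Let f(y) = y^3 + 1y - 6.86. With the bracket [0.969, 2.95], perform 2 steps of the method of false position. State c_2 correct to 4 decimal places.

f(0.969000) = -4.981147, f(2.950000) = 21.762375
step 1: c = 1.337974, f(c) = -3.126822 < 0 → new bracket [1.337974, 2.950000]
step 2: c = 1.540492, f(c) = -1.663743 < 0 → new bracket [1.540492, 2.950000]

1.5405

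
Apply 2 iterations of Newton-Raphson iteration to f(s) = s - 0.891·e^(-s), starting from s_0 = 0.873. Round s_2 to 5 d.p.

Newton update: s ← s − f(s)/f'(s).
f'(s) = 1 + 0.891·e^(-s)
s_0 = 0.873000: f = 0.500832, f' = 1.372168 → s_1 = 0.873000 - (0.500832)/(1.372168) = 0.508006
s_1 = 0.508006: f = -0.028103, f' = 1.536109 → s_2 = 0.508006 - (-0.028103)/(1.536109) = 0.526301

0.52630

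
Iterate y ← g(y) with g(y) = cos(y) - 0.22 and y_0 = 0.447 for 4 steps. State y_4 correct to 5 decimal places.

0.58854

y_1 = g(0.447000) = 0.681748
y_2 = g(0.681748) = 0.556472
y_3 = g(0.556472) = 0.629124
y_4 = g(0.629124) = 0.588544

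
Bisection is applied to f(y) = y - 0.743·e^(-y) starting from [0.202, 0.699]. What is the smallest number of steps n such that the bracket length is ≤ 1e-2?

6

Initial width b − a = 0.699 − 0.202 = 0.497000.
After n steps the width is (b−a)/2^n; need (b−a)/2^n ≤ 1e-2.
So n ≥ log₂(0.497000/1e-2) = log₂(49.7000) ≈ 5.6352.
Hence n = 6.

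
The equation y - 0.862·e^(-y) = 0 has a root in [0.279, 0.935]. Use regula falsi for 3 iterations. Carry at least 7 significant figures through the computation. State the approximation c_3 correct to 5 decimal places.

0.51506

f(0.279000) = -0.373137, f(0.935000) = 0.596591
step 1: c = 0.531419, f(c) = 0.024761 > 0 → new bracket [0.279000, 0.531419]
step 2: c = 0.515711, f(c) = 0.001032 > 0 → new bracket [0.279000, 0.515711]
step 3: c = 0.515058, f(c) = 0.000043 > 0 → new bracket [0.279000, 0.515058]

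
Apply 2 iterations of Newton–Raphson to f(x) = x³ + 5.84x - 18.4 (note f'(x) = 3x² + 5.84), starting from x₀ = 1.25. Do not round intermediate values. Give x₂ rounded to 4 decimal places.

x_0 = 1.250000: f = -9.146875, f' = 10.527500 → x_1 = 1.250000 - (-9.146875)/(10.527500) = 2.118855
x_1 = 2.118855: f = 3.486819, f' = 19.308644 → x_2 = 2.118855 - (3.486819)/(19.308644) = 1.938272

1.9383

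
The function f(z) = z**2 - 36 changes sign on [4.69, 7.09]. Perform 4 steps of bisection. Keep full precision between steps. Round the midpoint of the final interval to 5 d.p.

f(4.690000) = -14.003900, f(7.090000) = 14.268100 (opposite signs)
step 1: m = 5.890000, f(m) = -1.307900 < 0 → root in [5.890000, 7.090000]
step 2: m = 6.490000, f(m) = 6.120100 > 0 → root in [5.890000, 6.490000]
step 3: m = 6.190000, f(m) = 2.316100 > 0 → root in [5.890000, 6.190000]
step 4: m = 6.040000, f(m) = 0.481600 > 0 → root in [5.890000, 6.040000]
Midpoint of [5.890000, 6.040000] = 5.965000

5.96500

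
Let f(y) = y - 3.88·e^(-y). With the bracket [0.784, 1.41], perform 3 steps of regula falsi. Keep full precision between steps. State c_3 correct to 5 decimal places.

1.18590

False-position update: c = (a·f(b) − b·f(a))/(f(b) − f(a)); replace the endpoint whose sign matches f(c).
f(0.784000) = -0.987515, f(1.410000) = 0.462724
step 1: c = 1.210264, f(c) = 0.053564 > 0 → new bracket [0.784000, 1.210264]
step 2: c = 1.188333, f(c) = 0.005984 > 0 → new bracket [0.784000, 1.188333]
step 3: c = 1.185897, f(c) = 0.000666 > 0 → new bracket [0.784000, 1.185897]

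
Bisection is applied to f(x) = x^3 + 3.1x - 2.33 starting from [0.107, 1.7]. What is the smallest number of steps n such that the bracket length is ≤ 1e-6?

Initial width b − a = 1.7 − 0.107 = 1.593000.
After n steps the width is (b−a)/2^n; need (b−a)/2^n ≤ 1e-6.
So n ≥ log₂(1.593000/1e-6) = log₂(1593000.0000) ≈ 20.6033.
Hence n = 21.

21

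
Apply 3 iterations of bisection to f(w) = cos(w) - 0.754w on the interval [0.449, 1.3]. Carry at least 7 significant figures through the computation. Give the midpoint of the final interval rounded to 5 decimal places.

f(0.449000) = 0.562336, f(1.300000) = -0.712701 (opposite signs)
step 1: m = 0.874500, f(m) = -0.017992 < 0 → root in [0.449000, 0.874500]
step 2: m = 0.661750, f(m) = 0.289959 > 0 → root in [0.661750, 0.874500]
step 3: m = 0.768125, f(m) = 0.140048 > 0 → root in [0.768125, 0.874500]
Midpoint of [0.768125, 0.874500] = 0.821313

0.82131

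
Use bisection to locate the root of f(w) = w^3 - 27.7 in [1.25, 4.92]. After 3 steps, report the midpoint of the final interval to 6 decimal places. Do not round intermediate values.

2.855625

f(1.250000) = -25.746875, f(4.920000) = 91.395488 (opposite signs)
step 1: m = 3.085000, f(m) = 1.660639 > 0 → root in [1.250000, 3.085000]
step 2: m = 2.167500, f(m) = -17.516963 < 0 → root in [2.167500, 3.085000]
step 3: m = 2.626250, f(m) = -9.586257 < 0 → root in [2.626250, 3.085000]
Midpoint of [2.626250, 3.085000] = 2.855625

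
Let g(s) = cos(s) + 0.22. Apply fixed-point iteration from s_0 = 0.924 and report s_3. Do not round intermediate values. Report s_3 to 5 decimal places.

0.84138

s_1 = g(0.924000) = 0.822633
s_2 = g(0.822633) = 0.900294
s_3 = g(0.900294) = 0.841380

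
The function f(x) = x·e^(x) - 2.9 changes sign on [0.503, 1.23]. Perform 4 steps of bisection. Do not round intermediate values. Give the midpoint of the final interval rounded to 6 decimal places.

1.025531

f(0.503000) = -2.068202, f(1.230000) = 1.308112 (opposite signs)
step 1: m = 0.866500, f(m) = -0.838968 < 0 → root in [0.866500, 1.230000]
step 2: m = 1.048250, f(m) = 0.090295 > 0 → root in [0.866500, 1.048250]
step 3: m = 0.957375, f(m) = -0.406182 < 0 → root in [0.957375, 1.048250]
step 4: m = 1.002812, f(m) = -0.166396 < 0 → root in [1.002812, 1.048250]
Midpoint of [1.002812, 1.048250] = 1.025531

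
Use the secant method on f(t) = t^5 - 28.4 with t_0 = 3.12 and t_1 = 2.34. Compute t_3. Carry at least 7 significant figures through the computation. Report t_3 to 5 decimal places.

Secant update: t_(k+1) = t_k − f(t_k)·(t_k − t_(k-1))/(f(t_k) − f(t_(k-1))).
f(t_0) = 267.246655, f(t_1) = 41.758337
t_2 = 2.340000 - (41.758337)·(2.340000 - 3.120000)/(41.758337 - (267.246655)) = 2.195551; f(t_2) = 22.617351
t_3 = 2.195551 - (22.617351)·(2.195551 - 2.340000)/(22.617351 - (41.758337)) = 2.024868; f(t_3) = 5.639524

2.02487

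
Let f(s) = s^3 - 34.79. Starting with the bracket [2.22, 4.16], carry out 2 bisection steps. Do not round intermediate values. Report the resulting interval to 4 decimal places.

f(2.220000) = -23.848952, f(4.160000) = 37.201296 (opposite signs)
step 1: m = 3.190000, f(m) = -2.328241 < 0 → root in [3.190000, 4.160000]
step 2: m = 3.675000, f(m) = 14.843172 > 0 → root in [3.190000, 3.675000]

[3.1900, 3.6750]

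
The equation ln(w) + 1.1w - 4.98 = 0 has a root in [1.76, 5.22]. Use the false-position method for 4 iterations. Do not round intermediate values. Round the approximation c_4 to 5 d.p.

f(1.760000) = -2.478686, f(5.220000) = 2.414497
step 1: c = 3.512694, f(c) = 0.140347 > 0 → new bracket [1.760000, 3.512694]
step 2: c = 3.418772, f(c) = 0.009931 > 0 → new bracket [1.760000, 3.418772]
step 3: c = 3.412153, f(c) = 0.000712 > 0 → new bracket [1.760000, 3.412153]
step 4: c = 3.411679, f(c) = 0.000051 > 0 → new bracket [1.760000, 3.411679]

3.41168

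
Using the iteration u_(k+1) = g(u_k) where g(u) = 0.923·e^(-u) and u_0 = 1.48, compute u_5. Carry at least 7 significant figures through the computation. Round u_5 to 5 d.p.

0.50841

u_1 = g(1.480000) = 0.210110
u_2 = g(0.210110) = 0.748087
u_3 = g(0.748087) = 0.436829
u_4 = g(0.436829) = 0.596334
u_5 = g(0.596334) = 0.508414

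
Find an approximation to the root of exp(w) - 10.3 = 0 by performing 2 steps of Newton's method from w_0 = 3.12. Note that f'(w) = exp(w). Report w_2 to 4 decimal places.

w_0 = 3.120000: f = 12.346380, f' = 22.646380 → w_1 = 3.120000 - (12.346380)/(22.646380) = 2.574819
w_1 = 2.574819: f = 2.828938, f' = 13.128938 → w_2 = 2.574819 - (2.828938)/(13.128938) = 2.359345

2.3593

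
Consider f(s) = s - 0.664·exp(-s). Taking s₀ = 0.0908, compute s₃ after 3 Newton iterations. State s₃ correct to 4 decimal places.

0.4314

f'(s) = 1 + 0.664·exp(-s)
s_0 = 0.090800: f = -0.515565, f' = 1.606365 → s_1 = 0.090800 - (-0.515565)/(1.606365) = 0.411751
s_1 = 0.411751: f = -0.028141, f' = 1.439893 → s_2 = 0.411751 - (-0.028141)/(1.439893) = 0.431295
s_2 = 0.431295: f = -0.000083, f' = 1.431379 → s_3 = 0.431295 - (-0.000083)/(1.431379) = 0.431354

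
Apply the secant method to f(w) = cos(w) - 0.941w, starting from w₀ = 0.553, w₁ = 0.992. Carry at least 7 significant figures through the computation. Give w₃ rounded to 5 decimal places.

f(w_0) = 0.330580, f(w_1) = -0.386455
w_2 = 0.992000 - (-0.386455)·(0.992000 - 0.553000)/(-0.386455 - (0.330580)) = 0.755395; f(w_2) = 0.017174
w_3 = 0.755395 - (0.017174)·(0.755395 - 0.992000)/(0.017174 - (-0.386455)) = 0.765462; f(w_3) = 0.000762

0.76546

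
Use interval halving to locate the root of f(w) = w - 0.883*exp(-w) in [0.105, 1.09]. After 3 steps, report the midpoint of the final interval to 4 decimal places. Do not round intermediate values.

f(0.105000) = -0.689987, f(1.090000) = 0.793121 (opposite signs)
step 1: m = 0.597500, f(m) = 0.111686 > 0 → root in [0.105000, 0.597500]
step 2: m = 0.351250, f(m) = -0.270212 < 0 → root in [0.351250, 0.597500]
step 3: m = 0.474375, f(m) = -0.075093 < 0 → root in [0.474375, 0.597500]
Midpoint of [0.474375, 0.597500] = 0.535937

0.5359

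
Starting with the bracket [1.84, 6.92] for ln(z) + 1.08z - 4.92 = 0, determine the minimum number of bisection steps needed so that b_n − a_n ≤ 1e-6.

23

Initial width b − a = 6.92 − 1.84 = 5.080000.
After n steps the width is (b−a)/2^n; need (b−a)/2^n ≤ 1e-6.
So n ≥ log₂(5.080000/1e-6) = log₂(5080000.0000) ≈ 22.2764.
Hence n = 23.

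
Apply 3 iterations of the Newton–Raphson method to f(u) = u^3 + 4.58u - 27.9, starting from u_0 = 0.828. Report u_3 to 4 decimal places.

2.6326

f'(u) = 3u^2 + 4.58
u_0 = 0.828000: f = -23.540096, f' = 6.636752 → u_1 = 0.828000 - (-23.540096)/(6.636752) = 4.374930
u_1 = 4.374930: f = 75.873410, f' = 62.000044 → u_2 = 4.374930 - (75.873410)/(62.000044) = 3.151166
u_2 = 3.151166: f = 17.822952, f' = 34.369550 → u_3 = 3.151166 - (17.822952)/(34.369550) = 2.632598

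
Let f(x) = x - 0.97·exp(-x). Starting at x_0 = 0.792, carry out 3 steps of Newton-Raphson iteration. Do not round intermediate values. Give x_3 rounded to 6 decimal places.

0.556189

f'(x) = 1 + 0.97·exp(-x)
x_0 = 0.792000: f = 0.352650, f' = 1.439350 → x_1 = 0.792000 - (0.352650)/(1.439350) = 0.546993
x_1 = 0.546993: f = -0.014333, f' = 1.561326 → x_2 = 0.546993 - (-0.014333)/(1.561326) = 0.556173
x_2 = 0.556173: f = -0.000024, f' = 1.556197 → x_3 = 0.556173 - (-0.000024)/(1.556197) = 0.556189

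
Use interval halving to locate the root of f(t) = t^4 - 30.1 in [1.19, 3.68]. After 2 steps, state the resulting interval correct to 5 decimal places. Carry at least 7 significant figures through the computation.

[1.81250, 2.43500]

f(1.190000) = -28.094661, f(3.680000) = 153.296598 (opposite signs)
step 1: m = 2.435000, f(m) = 5.055709 > 0 → root in [1.190000, 2.435000]
step 2: m = 1.812500, f(m) = -19.307748 < 0 → root in [1.812500, 2.435000]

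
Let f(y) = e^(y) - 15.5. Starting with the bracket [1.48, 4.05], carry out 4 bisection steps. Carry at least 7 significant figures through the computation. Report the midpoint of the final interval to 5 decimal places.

2.68469

f(1.480000) = -11.107054, f(4.050000) = 41.897457 (opposite signs)
step 1: m = 2.765000, f(m) = 0.379040 > 0 → root in [1.480000, 2.765000]
step 2: m = 2.122500, f(m) = -7.148009 < 0 → root in [2.122500, 2.765000]
step 3: m = 2.443750, f(m) = -3.983855 < 0 → root in [2.443750, 2.765000]
step 4: m = 2.604375, f(m) = -1.977229 < 0 → root in [2.604375, 2.765000]
Midpoint of [2.604375, 2.765000] = 2.684687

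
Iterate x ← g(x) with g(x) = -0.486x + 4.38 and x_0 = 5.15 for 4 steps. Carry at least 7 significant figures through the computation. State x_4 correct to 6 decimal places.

3.070384

x_1 = g(5.150000) = 1.877100
x_2 = g(1.877100) = 3.467729
x_3 = g(3.467729) = 2.694684
x_4 = g(2.694684) = 3.070384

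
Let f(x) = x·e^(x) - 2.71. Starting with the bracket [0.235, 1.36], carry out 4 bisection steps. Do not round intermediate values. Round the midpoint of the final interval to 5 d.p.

0.97328

f(0.235000) = -2.412746, f(1.360000) = 2.588823 (opposite signs)
step 1: m = 0.797500, f(m) = -0.939563 < 0 → root in [0.797500, 1.360000]
step 2: m = 1.078750, f(m) = 0.462605 > 0 → root in [0.797500, 1.078750]
step 3: m = 0.938125, f(m) = -0.312916 < 0 → root in [0.938125, 1.078750]
step 4: m = 1.008438, f(m) = 0.054444 > 0 → root in [0.938125, 1.008438]
Midpoint of [0.938125, 1.008438] = 0.973281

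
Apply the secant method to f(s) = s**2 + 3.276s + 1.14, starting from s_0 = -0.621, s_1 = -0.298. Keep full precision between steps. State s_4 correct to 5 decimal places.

-0.39581

f(s_0) = -0.508755, f(s_1) = 0.252556
s_2 = -0.298000 - (0.252556)·(-0.298000 - -0.621000)/(0.252556 - (-0.508755)) = -0.405151; f(s_2) = -0.023128
s_3 = -0.405151 - (-0.023128)·(-0.405151 - -0.298000)/(-0.023128 - (0.252556)) = -0.396162; f(s_3) = -0.000882
s_4 = -0.396162 - (-0.000882)·(-0.396162 - -0.405151)/(-0.000882 - (-0.023128)) = -0.395805; f(s_4) = 0.000003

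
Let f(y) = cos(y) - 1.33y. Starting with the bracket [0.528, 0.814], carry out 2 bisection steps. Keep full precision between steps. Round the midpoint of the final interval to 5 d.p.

f(0.528000) = 0.161576, f(0.814000) = -0.396024 (opposite signs)
step 1: m = 0.671000, f(m) = -0.109230 < 0 → root in [0.528000, 0.671000]
step 2: m = 0.599500, f(m) = 0.028283 > 0 → root in [0.599500, 0.671000]
Midpoint of [0.599500, 0.671000] = 0.635250

0.63525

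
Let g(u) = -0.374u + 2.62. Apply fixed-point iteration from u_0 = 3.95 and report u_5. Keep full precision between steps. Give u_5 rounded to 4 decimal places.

1.8919

u_1 = g(3.950000) = 1.142700
u_2 = g(1.142700) = 2.192630
u_3 = g(2.192630) = 1.799956
u_4 = g(1.799956) = 1.946816
u_5 = g(1.946816) = 1.891891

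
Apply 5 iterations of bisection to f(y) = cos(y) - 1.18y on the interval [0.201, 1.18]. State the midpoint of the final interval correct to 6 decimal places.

0.675203

f(0.201000) = 0.742687, f(1.180000) = -1.011475 (opposite signs)
step 1: m = 0.690500, f(m) = -0.043862 < 0 → root in [0.201000, 0.690500]
step 2: m = 0.445750, f(m) = 0.376303 > 0 → root in [0.445750, 0.690500]
step 3: m = 0.568125, f(m) = 0.172524 > 0 → root in [0.568125, 0.690500]
step 4: m = 0.629312, f(m) = 0.065844 > 0 → root in [0.629312, 0.690500]
step 5: m = 0.659906, f(m) = 0.011360 > 0 → root in [0.659906, 0.690500]
Midpoint of [0.659906, 0.690500] = 0.675203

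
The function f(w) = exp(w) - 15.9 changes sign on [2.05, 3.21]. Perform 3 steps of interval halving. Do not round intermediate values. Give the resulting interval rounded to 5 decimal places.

[2.63000, 2.77500]

f(2.050000) = -8.132099, f(3.210000) = 8.879086 (opposite signs)
step 1: m = 2.630000, f(m) = -2.026230 < 0 → root in [2.630000, 3.210000]
step 2: m = 2.920000, f(m) = 2.641287 > 0 → root in [2.630000, 2.920000]
step 3: m = 2.775000, f(m) = 0.138627 > 0 → root in [2.630000, 2.775000]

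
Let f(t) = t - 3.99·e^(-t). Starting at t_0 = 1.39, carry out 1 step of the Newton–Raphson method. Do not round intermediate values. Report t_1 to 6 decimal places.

f'(t) = 1 + 3.99·e^(-t)
t_0 = 1.390000: f = 0.396190, f' = 1.993810 → t_1 = 1.390000 - (0.396190)/(1.993810) = 1.191290

1.191290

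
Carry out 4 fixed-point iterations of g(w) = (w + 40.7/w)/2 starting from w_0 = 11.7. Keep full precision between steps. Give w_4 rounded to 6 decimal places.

6.379655

w_1 = g(11.700000) = 7.589316
w_2 = g(7.589316) = 6.476059
w_3 = g(6.476059) = 6.380373
w_4 = g(6.380373) = 6.379655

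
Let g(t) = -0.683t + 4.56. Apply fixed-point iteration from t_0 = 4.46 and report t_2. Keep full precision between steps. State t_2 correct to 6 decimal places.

t_1 = g(4.460000) = 1.513820
t_2 = g(1.513820) = 3.526061

3.526061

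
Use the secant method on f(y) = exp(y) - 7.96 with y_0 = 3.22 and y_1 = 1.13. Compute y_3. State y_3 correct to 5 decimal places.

f(y_0) = 17.068120, f(y_1) = -4.864343
y_2 = 1.130000 - (-4.864343)·(1.130000 - 3.220000)/(-4.864343 - (17.068120)) = 1.593536; f(y_2) = -3.038883
y_3 = 1.593536 - (-3.038883)·(1.593536 - 1.130000)/(-3.038883 - (-4.864343)) = 2.365193; f(y_3) = 2.686093

2.36519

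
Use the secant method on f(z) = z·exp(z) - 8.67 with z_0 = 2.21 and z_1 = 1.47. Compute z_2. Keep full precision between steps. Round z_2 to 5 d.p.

1.59250

f(z_0) = 11.475733, f(z_1) = -2.276624
z_2 = 1.470000 - (-2.276624)·(1.470000 - 2.210000)/(-2.276624 - (11.475733)) = 1.592503; f(z_2) = -0.841197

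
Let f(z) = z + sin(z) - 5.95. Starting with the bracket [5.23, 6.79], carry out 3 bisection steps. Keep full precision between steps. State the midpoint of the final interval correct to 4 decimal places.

6.1075

f(5.230000) = -1.589004, f(6.790000) = 1.325395 (opposite signs)
step 1: m = 6.010000, f(m) = -0.209800 < 0 → root in [6.010000, 6.790000]
step 2: m = 6.400000, f(m) = 0.566549 > 0 → root in [6.010000, 6.400000]
step 3: m = 6.205000, f(m) = 0.176894 > 0 → root in [6.010000, 6.205000]
Midpoint of [6.010000, 6.205000] = 6.107500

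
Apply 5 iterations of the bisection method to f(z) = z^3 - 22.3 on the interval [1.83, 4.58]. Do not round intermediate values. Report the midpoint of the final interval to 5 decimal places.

f(1.830000) = -16.171513, f(4.580000) = 73.771912 (opposite signs)
step 1: m = 3.205000, f(m) = 10.621840 > 0 → root in [1.830000, 3.205000]
step 2: m = 2.517500, f(m) = -6.344573 < 0 → root in [2.517500, 3.205000]
step 3: m = 2.861250, f(m) = 1.124343 > 0 → root in [2.517500, 2.861250]
step 4: m = 2.689375, f(m) = -2.848456 < 0 → root in [2.689375, 2.861250]
step 5: m = 2.775313, f(m) = -0.923545 < 0 → root in [2.775313, 2.861250]
Midpoint of [2.775313, 2.861250] = 2.818281

2.81828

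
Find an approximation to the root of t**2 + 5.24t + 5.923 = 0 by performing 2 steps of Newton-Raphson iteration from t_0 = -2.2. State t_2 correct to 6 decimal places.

-1.600923

f'(t) = 2t + 5.24
t_0 = -2.200000: f = -0.765000, f' = 0.840000 → t_1 = -2.200000 - (-0.765000)/(0.840000) = -1.289286
t_1 = -1.289286: f = 0.829401, f' = 2.661429 → t_2 = -1.289286 - (0.829401)/(2.661429) = -1.600923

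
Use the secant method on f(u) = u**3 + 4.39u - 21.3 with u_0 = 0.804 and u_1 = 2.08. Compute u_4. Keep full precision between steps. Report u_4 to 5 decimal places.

Secant update: u_(k+1) = u_k − f(u_k)·(u_k − u_(k-1))/(f(u_k) − f(u_(k-1))).
f(u_0) = -17.250722, f(u_1) = -3.169888
u_2 = 2.080000 - (-3.169888)·(2.080000 - 0.804000)/(-3.169888 - (-17.250722)) = 2.367254; f(u_2) = 2.358082
u_3 = 2.367254 - (2.358082)·(2.367254 - 2.080000)/(2.358082 - (-3.169888)) = 2.244719; f(u_3) = -0.135070
u_4 = 2.244719 - (-0.135070)·(2.244719 - 2.367254)/(-0.135070 - (2.358082)) = 2.251358; f(u_4) = -0.005280

2.25136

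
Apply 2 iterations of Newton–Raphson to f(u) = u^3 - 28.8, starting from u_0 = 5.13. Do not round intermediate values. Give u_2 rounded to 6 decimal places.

Newton update: u ← u − f(u)/f'(u).
f'(u) = 3u^2
u_0 = 5.130000: f = 106.205697, f' = 78.950700 → u_1 = 5.130000 - (106.205697)/(78.950700) = 3.784785
u_1 = 3.784785: f = 25.415505, f' = 42.973784 → u_2 = 3.784785 - (25.415505)/(42.973784) = 3.193366

3.193366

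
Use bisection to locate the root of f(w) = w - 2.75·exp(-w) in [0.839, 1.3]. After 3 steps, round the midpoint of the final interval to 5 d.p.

f(0.839000) = -0.349392, f(1.300000) = 0.550538 (opposite signs)
step 1: m = 1.069500, f(m) = 0.125755 > 0 → root in [0.839000, 1.069500]
step 2: m = 0.954250, f(m) = -0.104777 < 0 → root in [0.954250, 1.069500]
step 3: m = 1.011875, f(m) = 0.012149 > 0 → root in [0.954250, 1.011875]
Midpoint of [0.954250, 1.011875] = 0.983063

0.98306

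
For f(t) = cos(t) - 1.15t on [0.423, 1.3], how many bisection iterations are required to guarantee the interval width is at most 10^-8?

27

Initial width b − a = 1.3 − 0.423 = 0.877000.
After n steps the width is (b−a)/2^n; need (b−a)/2^n ≤ 10^-8.
So n ≥ log₂(0.877000/10^-8) = log₂(87700000.0000) ≈ 26.3861.
Hence n = 27.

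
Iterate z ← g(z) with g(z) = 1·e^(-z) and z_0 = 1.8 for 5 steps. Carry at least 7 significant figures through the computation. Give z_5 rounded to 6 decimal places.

z_1 = g(1.800000) = 0.165299
z_2 = g(0.165299) = 0.847640
z_3 = g(0.847640) = 0.428425
z_4 = g(0.428425) = 0.651535
z_5 = g(0.651535) = 0.521245

0.521245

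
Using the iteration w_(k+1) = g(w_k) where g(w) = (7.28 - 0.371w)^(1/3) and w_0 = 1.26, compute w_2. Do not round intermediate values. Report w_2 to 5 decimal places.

1.87357

w_1 = g(1.260000) = 1.895700
w_2 = g(1.895700) = 1.873567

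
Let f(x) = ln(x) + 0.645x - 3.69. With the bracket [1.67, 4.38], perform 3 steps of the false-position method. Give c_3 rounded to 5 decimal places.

3.69572

f(1.670000) = -2.100026, f(4.380000) = 0.612149
step 1: c = 3.768342, f(c) = 0.067216 > 0 → new bracket [1.670000, 3.768342]
step 2: c = 3.703263, f(c) = 0.007819 > 0 → new bracket [1.670000, 3.703263]
step 3: c = 3.695721, f(c) = 0.000915 > 0 → new bracket [1.670000, 3.695721]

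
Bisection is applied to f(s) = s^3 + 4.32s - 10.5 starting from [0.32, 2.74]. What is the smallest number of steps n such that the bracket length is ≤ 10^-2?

8

Initial width b − a = 2.74 − 0.32 = 2.420000.
After n steps the width is (b−a)/2^n; need (b−a)/2^n ≤ 10^-2.
So n ≥ log₂(2.420000/10^-2) = log₂(242.0000) ≈ 7.9189.
Hence n = 8.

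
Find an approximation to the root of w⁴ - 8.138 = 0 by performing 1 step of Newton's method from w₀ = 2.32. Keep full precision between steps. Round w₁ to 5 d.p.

1.90293

Newton update: w ← w − f(w)/f'(w).
f'(w) = 4w³
w_0 = 2.320000: f = 20.832230, f' = 49.948672 → w_1 = 2.320000 - (20.832230)/(49.948672) = 1.902927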